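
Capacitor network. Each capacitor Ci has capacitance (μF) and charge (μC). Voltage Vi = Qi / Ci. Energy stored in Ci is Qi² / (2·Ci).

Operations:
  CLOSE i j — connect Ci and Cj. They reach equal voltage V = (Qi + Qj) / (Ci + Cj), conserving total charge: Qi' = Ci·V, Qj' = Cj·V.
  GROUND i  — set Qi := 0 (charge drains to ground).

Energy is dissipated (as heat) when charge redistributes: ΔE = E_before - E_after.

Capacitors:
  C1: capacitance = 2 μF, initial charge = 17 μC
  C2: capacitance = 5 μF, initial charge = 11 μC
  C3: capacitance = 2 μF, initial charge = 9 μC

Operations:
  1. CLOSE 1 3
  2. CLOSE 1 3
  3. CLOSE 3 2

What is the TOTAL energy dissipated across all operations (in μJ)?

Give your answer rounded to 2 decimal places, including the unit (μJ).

Initial: C1(2μF, Q=17μC, V=8.50V), C2(5μF, Q=11μC, V=2.20V), C3(2μF, Q=9μC, V=4.50V)
Op 1: CLOSE 1-3: Q_total=26.00, C_total=4.00, V=6.50; Q1=13.00, Q3=13.00; dissipated=8.000
Op 2: CLOSE 1-3: Q_total=26.00, C_total=4.00, V=6.50; Q1=13.00, Q3=13.00; dissipated=0.000
Op 3: CLOSE 3-2: Q_total=24.00, C_total=7.00, V=3.43; Q3=6.86, Q2=17.14; dissipated=13.207
Total dissipated: 21.207 μJ

Answer: 21.21 μJ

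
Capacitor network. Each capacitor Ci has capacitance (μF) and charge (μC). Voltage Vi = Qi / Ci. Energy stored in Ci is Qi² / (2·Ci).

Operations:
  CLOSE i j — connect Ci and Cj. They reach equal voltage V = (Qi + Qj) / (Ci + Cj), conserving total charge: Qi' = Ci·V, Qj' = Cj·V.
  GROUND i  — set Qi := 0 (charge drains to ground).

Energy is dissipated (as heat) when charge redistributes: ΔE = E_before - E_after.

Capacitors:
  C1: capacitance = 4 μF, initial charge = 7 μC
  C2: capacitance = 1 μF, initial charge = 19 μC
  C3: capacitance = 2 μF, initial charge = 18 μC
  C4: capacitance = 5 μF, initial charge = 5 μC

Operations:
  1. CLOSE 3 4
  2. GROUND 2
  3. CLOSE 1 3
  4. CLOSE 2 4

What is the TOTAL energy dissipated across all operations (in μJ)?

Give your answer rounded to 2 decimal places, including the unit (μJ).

Answer: 232.28 μJ

Derivation:
Initial: C1(4μF, Q=7μC, V=1.75V), C2(1μF, Q=19μC, V=19.00V), C3(2μF, Q=18μC, V=9.00V), C4(5μF, Q=5μC, V=1.00V)
Op 1: CLOSE 3-4: Q_total=23.00, C_total=7.00, V=3.29; Q3=6.57, Q4=16.43; dissipated=45.714
Op 2: GROUND 2: Q2=0; energy lost=180.500
Op 3: CLOSE 1-3: Q_total=13.57, C_total=6.00, V=2.26; Q1=9.05, Q3=4.52; dissipated=1.572
Op 4: CLOSE 2-4: Q_total=16.43, C_total=6.00, V=2.74; Q2=2.74, Q4=13.69; dissipated=4.498
Total dissipated: 232.285 μJ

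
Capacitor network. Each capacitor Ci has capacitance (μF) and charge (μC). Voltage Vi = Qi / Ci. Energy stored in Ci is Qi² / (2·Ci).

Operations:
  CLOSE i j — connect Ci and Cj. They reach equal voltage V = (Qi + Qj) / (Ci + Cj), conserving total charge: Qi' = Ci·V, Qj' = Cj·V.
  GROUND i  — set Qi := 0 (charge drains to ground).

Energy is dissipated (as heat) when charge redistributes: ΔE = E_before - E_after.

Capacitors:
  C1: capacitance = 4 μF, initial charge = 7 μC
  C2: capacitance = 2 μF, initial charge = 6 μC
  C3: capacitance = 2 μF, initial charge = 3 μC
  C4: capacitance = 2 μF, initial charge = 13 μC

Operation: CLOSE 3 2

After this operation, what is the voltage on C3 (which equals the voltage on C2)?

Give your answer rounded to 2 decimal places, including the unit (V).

Initial: C1(4μF, Q=7μC, V=1.75V), C2(2μF, Q=6μC, V=3.00V), C3(2μF, Q=3μC, V=1.50V), C4(2μF, Q=13μC, V=6.50V)
Op 1: CLOSE 3-2: Q_total=9.00, C_total=4.00, V=2.25; Q3=4.50, Q2=4.50; dissipated=1.125

Answer: 2.25 V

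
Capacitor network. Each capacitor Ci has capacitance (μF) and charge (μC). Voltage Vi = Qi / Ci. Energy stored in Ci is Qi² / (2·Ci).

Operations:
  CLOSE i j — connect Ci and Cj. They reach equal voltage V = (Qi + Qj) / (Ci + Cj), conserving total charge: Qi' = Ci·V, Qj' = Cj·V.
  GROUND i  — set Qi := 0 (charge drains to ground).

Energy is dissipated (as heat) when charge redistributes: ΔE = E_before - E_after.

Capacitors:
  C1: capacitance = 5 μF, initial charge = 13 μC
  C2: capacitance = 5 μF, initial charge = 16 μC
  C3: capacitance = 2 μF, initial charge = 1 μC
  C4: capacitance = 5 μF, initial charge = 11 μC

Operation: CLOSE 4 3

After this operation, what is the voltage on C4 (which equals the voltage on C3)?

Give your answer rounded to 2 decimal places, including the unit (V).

Answer: 1.71 V

Derivation:
Initial: C1(5μF, Q=13μC, V=2.60V), C2(5μF, Q=16μC, V=3.20V), C3(2μF, Q=1μC, V=0.50V), C4(5μF, Q=11μC, V=2.20V)
Op 1: CLOSE 4-3: Q_total=12.00, C_total=7.00, V=1.71; Q4=8.57, Q3=3.43; dissipated=2.064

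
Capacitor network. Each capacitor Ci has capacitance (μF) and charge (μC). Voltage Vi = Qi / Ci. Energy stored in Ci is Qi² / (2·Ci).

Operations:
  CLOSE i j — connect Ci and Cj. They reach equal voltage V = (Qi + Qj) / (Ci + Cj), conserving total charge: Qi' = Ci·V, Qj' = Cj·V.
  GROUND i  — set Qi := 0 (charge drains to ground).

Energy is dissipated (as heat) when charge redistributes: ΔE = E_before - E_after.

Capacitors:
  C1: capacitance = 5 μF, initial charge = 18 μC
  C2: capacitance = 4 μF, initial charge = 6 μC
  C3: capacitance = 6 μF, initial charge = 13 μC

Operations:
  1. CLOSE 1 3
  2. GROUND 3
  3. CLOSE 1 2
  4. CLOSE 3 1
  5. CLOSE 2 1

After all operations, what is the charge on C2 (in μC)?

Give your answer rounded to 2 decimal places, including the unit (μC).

Initial: C1(5μF, Q=18μC, V=3.60V), C2(4μF, Q=6μC, V=1.50V), C3(6μF, Q=13μC, V=2.17V)
Op 1: CLOSE 1-3: Q_total=31.00, C_total=11.00, V=2.82; Q1=14.09, Q3=16.91; dissipated=2.802
Op 2: GROUND 3: Q3=0; energy lost=23.826
Op 3: CLOSE 1-2: Q_total=20.09, C_total=9.00, V=2.23; Q1=11.16, Q2=8.93; dissipated=1.931
Op 4: CLOSE 3-1: Q_total=11.16, C_total=11.00, V=1.01; Q3=6.09, Q1=5.07; dissipated=6.795
Op 5: CLOSE 2-1: Q_total=14.00, C_total=9.00, V=1.56; Q2=6.22, Q1=7.78; dissipated=1.647
Final charges: Q1=7.78, Q2=6.22, Q3=6.09

Answer: 6.22 μC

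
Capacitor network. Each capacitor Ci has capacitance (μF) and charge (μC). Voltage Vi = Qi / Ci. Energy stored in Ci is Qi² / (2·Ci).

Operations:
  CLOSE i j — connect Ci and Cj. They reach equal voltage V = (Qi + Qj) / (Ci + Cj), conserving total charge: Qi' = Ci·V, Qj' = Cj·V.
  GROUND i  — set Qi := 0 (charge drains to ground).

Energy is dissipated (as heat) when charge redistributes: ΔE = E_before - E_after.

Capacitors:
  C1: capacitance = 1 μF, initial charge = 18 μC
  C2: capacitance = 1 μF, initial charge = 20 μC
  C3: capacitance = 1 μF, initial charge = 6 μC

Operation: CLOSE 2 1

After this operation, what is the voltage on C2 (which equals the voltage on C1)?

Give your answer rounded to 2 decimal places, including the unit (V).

Initial: C1(1μF, Q=18μC, V=18.00V), C2(1μF, Q=20μC, V=20.00V), C3(1μF, Q=6μC, V=6.00V)
Op 1: CLOSE 2-1: Q_total=38.00, C_total=2.00, V=19.00; Q2=19.00, Q1=19.00; dissipated=1.000

Answer: 19.00 V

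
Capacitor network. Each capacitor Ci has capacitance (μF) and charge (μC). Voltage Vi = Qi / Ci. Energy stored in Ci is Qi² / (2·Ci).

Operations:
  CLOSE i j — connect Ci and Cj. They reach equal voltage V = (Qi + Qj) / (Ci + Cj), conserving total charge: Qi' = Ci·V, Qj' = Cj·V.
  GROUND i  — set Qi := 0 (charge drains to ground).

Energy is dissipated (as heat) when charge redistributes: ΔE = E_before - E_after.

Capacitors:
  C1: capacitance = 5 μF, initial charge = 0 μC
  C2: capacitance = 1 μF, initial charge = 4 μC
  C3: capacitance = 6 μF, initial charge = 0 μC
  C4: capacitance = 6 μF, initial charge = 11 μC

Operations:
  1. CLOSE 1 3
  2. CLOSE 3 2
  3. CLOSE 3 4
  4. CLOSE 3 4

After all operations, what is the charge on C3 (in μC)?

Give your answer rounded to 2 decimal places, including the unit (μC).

Answer: 7.21 μC

Derivation:
Initial: C1(5μF, Q=0μC, V=0.00V), C2(1μF, Q=4μC, V=4.00V), C3(6μF, Q=0μC, V=0.00V), C4(6μF, Q=11μC, V=1.83V)
Op 1: CLOSE 1-3: Q_total=0.00, C_total=11.00, V=0.00; Q1=0.00, Q3=0.00; dissipated=0.000
Op 2: CLOSE 3-2: Q_total=4.00, C_total=7.00, V=0.57; Q3=3.43, Q2=0.57; dissipated=6.857
Op 3: CLOSE 3-4: Q_total=14.43, C_total=12.00, V=1.20; Q3=7.21, Q4=7.21; dissipated=2.389
Op 4: CLOSE 3-4: Q_total=14.43, C_total=12.00, V=1.20; Q3=7.21, Q4=7.21; dissipated=0.000
Final charges: Q1=0.00, Q2=0.57, Q3=7.21, Q4=7.21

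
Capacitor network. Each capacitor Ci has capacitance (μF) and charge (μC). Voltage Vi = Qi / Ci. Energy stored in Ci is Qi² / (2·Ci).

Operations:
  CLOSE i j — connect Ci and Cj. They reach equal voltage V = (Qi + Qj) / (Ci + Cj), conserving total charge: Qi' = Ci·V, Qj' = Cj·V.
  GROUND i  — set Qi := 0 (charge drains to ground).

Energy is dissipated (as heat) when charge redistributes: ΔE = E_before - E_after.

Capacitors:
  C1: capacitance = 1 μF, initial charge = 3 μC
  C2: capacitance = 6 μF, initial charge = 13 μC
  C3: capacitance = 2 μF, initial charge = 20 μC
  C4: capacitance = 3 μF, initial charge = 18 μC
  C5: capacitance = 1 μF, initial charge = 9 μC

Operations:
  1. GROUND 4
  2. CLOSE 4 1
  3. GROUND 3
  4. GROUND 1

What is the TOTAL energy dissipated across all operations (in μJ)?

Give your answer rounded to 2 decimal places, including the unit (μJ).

Answer: 157.66 μJ

Derivation:
Initial: C1(1μF, Q=3μC, V=3.00V), C2(6μF, Q=13μC, V=2.17V), C3(2μF, Q=20μC, V=10.00V), C4(3μF, Q=18μC, V=6.00V), C5(1μF, Q=9μC, V=9.00V)
Op 1: GROUND 4: Q4=0; energy lost=54.000
Op 2: CLOSE 4-1: Q_total=3.00, C_total=4.00, V=0.75; Q4=2.25, Q1=0.75; dissipated=3.375
Op 3: GROUND 3: Q3=0; energy lost=100.000
Op 4: GROUND 1: Q1=0; energy lost=0.281
Total dissipated: 157.656 μJ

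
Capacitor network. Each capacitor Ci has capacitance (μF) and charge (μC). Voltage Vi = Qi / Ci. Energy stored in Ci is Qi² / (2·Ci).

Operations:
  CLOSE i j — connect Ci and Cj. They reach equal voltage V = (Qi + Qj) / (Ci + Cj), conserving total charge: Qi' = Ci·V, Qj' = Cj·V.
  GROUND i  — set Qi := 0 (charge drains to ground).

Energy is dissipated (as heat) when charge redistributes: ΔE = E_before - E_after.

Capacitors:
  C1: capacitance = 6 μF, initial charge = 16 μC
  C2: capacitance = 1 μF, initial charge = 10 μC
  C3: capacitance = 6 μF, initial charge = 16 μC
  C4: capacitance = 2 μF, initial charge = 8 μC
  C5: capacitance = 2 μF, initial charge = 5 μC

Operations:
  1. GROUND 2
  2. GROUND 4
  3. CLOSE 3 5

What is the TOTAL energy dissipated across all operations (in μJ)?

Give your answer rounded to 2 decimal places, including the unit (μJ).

Initial: C1(6μF, Q=16μC, V=2.67V), C2(1μF, Q=10μC, V=10.00V), C3(6μF, Q=16μC, V=2.67V), C4(2μF, Q=8μC, V=4.00V), C5(2μF, Q=5μC, V=2.50V)
Op 1: GROUND 2: Q2=0; energy lost=50.000
Op 2: GROUND 4: Q4=0; energy lost=16.000
Op 3: CLOSE 3-5: Q_total=21.00, C_total=8.00, V=2.62; Q3=15.75, Q5=5.25; dissipated=0.021
Total dissipated: 66.021 μJ

Answer: 66.02 μJ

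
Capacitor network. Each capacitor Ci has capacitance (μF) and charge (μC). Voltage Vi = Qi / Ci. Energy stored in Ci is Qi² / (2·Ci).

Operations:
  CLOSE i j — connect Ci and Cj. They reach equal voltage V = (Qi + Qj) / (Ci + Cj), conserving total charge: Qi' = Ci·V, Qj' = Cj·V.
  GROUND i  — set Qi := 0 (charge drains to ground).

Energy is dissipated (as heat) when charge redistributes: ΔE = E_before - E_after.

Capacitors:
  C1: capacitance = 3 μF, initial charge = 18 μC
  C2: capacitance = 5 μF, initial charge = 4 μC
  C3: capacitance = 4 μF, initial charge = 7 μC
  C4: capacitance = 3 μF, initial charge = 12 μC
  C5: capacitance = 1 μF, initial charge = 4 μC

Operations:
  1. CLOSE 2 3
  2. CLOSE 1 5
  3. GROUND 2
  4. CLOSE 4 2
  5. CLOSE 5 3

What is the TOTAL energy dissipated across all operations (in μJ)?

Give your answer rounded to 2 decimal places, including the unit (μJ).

Initial: C1(3μF, Q=18μC, V=6.00V), C2(5μF, Q=4μC, V=0.80V), C3(4μF, Q=7μC, V=1.75V), C4(3μF, Q=12μC, V=4.00V), C5(1μF, Q=4μC, V=4.00V)
Op 1: CLOSE 2-3: Q_total=11.00, C_total=9.00, V=1.22; Q2=6.11, Q3=4.89; dissipated=1.003
Op 2: CLOSE 1-5: Q_total=22.00, C_total=4.00, V=5.50; Q1=16.50, Q5=5.50; dissipated=1.500
Op 3: GROUND 2: Q2=0; energy lost=3.735
Op 4: CLOSE 4-2: Q_total=12.00, C_total=8.00, V=1.50; Q4=4.50, Q2=7.50; dissipated=15.000
Op 5: CLOSE 5-3: Q_total=10.39, C_total=5.00, V=2.08; Q5=2.08, Q3=8.31; dissipated=7.320
Total dissipated: 28.557 μJ

Answer: 28.56 μJ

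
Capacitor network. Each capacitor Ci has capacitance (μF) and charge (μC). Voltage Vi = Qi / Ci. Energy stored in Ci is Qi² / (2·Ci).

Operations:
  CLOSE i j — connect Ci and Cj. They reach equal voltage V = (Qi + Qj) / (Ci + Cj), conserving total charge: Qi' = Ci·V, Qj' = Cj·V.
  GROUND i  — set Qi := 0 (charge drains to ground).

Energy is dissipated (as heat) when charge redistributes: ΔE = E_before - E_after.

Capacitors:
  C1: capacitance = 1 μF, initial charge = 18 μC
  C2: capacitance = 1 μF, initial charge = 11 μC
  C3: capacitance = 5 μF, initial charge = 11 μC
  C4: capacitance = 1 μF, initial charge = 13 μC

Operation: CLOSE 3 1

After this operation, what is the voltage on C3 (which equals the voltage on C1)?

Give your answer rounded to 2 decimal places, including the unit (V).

Initial: C1(1μF, Q=18μC, V=18.00V), C2(1μF, Q=11μC, V=11.00V), C3(5μF, Q=11μC, V=2.20V), C4(1μF, Q=13μC, V=13.00V)
Op 1: CLOSE 3-1: Q_total=29.00, C_total=6.00, V=4.83; Q3=24.17, Q1=4.83; dissipated=104.017

Answer: 4.83 V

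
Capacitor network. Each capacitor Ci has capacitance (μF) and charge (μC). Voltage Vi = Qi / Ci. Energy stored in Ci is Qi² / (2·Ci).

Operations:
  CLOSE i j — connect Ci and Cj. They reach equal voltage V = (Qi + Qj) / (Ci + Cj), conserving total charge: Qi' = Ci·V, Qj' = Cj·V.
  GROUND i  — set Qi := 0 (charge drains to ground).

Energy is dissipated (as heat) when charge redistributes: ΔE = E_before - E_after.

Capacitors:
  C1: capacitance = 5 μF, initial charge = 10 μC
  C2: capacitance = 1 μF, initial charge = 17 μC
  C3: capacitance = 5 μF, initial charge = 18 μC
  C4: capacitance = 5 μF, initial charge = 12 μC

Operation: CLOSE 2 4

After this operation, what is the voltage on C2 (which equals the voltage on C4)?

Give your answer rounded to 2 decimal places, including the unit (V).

Initial: C1(5μF, Q=10μC, V=2.00V), C2(1μF, Q=17μC, V=17.00V), C3(5μF, Q=18μC, V=3.60V), C4(5μF, Q=12μC, V=2.40V)
Op 1: CLOSE 2-4: Q_total=29.00, C_total=6.00, V=4.83; Q2=4.83, Q4=24.17; dissipated=88.817

Answer: 4.83 V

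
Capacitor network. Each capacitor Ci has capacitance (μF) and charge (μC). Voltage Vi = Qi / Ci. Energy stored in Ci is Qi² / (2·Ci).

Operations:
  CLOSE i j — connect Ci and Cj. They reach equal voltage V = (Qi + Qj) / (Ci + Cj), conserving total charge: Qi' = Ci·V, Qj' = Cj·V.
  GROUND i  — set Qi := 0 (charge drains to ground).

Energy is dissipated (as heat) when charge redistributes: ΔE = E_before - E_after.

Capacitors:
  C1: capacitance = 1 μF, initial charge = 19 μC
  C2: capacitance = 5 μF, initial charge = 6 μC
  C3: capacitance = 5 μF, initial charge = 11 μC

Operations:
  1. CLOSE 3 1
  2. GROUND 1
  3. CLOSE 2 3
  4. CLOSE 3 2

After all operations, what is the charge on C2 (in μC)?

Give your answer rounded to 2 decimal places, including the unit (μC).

Initial: C1(1μF, Q=19μC, V=19.00V), C2(5μF, Q=6μC, V=1.20V), C3(5μF, Q=11μC, V=2.20V)
Op 1: CLOSE 3-1: Q_total=30.00, C_total=6.00, V=5.00; Q3=25.00, Q1=5.00; dissipated=117.600
Op 2: GROUND 1: Q1=0; energy lost=12.500
Op 3: CLOSE 2-3: Q_total=31.00, C_total=10.00, V=3.10; Q2=15.50, Q3=15.50; dissipated=18.050
Op 4: CLOSE 3-2: Q_total=31.00, C_total=10.00, V=3.10; Q3=15.50, Q2=15.50; dissipated=0.000
Final charges: Q1=0.00, Q2=15.50, Q3=15.50

Answer: 15.50 μC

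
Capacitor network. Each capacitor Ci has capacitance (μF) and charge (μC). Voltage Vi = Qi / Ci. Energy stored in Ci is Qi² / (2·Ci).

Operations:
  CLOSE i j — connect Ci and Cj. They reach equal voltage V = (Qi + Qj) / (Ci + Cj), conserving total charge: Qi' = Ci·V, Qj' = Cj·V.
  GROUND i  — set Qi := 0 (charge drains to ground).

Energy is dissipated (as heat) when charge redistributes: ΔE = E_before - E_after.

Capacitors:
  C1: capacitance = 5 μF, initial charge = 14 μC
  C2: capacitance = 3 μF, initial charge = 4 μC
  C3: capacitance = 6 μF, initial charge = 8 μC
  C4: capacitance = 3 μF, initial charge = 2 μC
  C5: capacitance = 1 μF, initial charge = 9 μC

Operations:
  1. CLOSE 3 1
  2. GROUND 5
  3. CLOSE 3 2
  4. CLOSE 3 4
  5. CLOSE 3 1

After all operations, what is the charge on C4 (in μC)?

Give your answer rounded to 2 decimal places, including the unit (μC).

Initial: C1(5μF, Q=14μC, V=2.80V), C2(3μF, Q=4μC, V=1.33V), C3(6μF, Q=8μC, V=1.33V), C4(3μF, Q=2μC, V=0.67V), C5(1μF, Q=9μC, V=9.00V)
Op 1: CLOSE 3-1: Q_total=22.00, C_total=11.00, V=2.00; Q3=12.00, Q1=10.00; dissipated=2.933
Op 2: GROUND 5: Q5=0; energy lost=40.500
Op 3: CLOSE 3-2: Q_total=16.00, C_total=9.00, V=1.78; Q3=10.67, Q2=5.33; dissipated=0.444
Op 4: CLOSE 3-4: Q_total=12.67, C_total=9.00, V=1.41; Q3=8.44, Q4=4.22; dissipated=1.235
Op 5: CLOSE 3-1: Q_total=18.44, C_total=11.00, V=1.68; Q3=10.06, Q1=8.38; dissipated=0.479
Final charges: Q1=8.38, Q2=5.33, Q3=10.06, Q4=4.22, Q5=0.00

Answer: 4.22 μC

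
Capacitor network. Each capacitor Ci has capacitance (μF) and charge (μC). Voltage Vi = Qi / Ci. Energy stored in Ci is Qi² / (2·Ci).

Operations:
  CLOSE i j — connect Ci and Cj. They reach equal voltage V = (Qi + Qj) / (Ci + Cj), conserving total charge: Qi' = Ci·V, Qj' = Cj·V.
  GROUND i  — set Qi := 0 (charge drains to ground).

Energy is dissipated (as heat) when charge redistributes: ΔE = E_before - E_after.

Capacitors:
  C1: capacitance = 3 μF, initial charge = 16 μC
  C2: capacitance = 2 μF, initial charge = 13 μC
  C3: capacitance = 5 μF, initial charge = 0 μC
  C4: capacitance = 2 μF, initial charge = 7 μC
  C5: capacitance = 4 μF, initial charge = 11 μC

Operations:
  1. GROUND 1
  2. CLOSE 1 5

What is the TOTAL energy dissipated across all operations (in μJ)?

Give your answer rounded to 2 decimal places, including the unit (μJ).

Initial: C1(3μF, Q=16μC, V=5.33V), C2(2μF, Q=13μC, V=6.50V), C3(5μF, Q=0μC, V=0.00V), C4(2μF, Q=7μC, V=3.50V), C5(4μF, Q=11μC, V=2.75V)
Op 1: GROUND 1: Q1=0; energy lost=42.667
Op 2: CLOSE 1-5: Q_total=11.00, C_total=7.00, V=1.57; Q1=4.71, Q5=6.29; dissipated=6.482
Total dissipated: 49.149 μJ

Answer: 49.15 μJ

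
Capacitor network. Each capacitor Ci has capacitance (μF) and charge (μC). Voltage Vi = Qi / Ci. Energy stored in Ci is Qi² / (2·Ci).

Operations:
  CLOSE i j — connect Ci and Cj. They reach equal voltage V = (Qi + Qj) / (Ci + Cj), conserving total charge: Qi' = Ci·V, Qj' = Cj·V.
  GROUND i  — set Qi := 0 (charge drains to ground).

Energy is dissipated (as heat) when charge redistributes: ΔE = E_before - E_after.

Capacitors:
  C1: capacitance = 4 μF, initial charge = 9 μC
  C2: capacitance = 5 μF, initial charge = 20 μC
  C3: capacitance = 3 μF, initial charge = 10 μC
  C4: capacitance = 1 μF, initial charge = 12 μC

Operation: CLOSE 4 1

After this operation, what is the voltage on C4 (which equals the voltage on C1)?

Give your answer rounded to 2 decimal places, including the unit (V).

Initial: C1(4μF, Q=9μC, V=2.25V), C2(5μF, Q=20μC, V=4.00V), C3(3μF, Q=10μC, V=3.33V), C4(1μF, Q=12μC, V=12.00V)
Op 1: CLOSE 4-1: Q_total=21.00, C_total=5.00, V=4.20; Q4=4.20, Q1=16.80; dissipated=38.025

Answer: 4.20 V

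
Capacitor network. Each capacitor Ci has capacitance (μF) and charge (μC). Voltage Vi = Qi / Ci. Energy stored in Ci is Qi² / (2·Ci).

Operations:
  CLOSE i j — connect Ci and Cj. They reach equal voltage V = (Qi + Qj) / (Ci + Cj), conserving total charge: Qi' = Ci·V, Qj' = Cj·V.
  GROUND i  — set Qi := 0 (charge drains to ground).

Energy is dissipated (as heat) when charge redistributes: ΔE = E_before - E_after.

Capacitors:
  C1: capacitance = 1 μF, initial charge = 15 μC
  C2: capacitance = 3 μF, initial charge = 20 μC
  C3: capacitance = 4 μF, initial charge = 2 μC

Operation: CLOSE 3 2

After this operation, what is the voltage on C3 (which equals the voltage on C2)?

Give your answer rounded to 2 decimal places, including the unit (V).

Answer: 3.14 V

Derivation:
Initial: C1(1μF, Q=15μC, V=15.00V), C2(3μF, Q=20μC, V=6.67V), C3(4μF, Q=2μC, V=0.50V)
Op 1: CLOSE 3-2: Q_total=22.00, C_total=7.00, V=3.14; Q3=12.57, Q2=9.43; dissipated=32.595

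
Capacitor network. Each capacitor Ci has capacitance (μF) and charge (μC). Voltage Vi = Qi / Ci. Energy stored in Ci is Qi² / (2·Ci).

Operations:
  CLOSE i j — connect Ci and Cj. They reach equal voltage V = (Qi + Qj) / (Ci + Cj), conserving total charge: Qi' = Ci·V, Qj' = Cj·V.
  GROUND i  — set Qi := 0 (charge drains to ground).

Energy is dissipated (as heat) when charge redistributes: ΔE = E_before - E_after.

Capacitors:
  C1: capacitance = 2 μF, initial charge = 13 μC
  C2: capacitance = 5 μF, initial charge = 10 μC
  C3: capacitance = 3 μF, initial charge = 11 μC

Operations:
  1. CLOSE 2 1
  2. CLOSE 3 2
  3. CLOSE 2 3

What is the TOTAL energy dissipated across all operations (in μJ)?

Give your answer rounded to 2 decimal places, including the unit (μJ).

Initial: C1(2μF, Q=13μC, V=6.50V), C2(5μF, Q=10μC, V=2.00V), C3(3μF, Q=11μC, V=3.67V)
Op 1: CLOSE 2-1: Q_total=23.00, C_total=7.00, V=3.29; Q2=16.43, Q1=6.57; dissipated=14.464
Op 2: CLOSE 3-2: Q_total=27.43, C_total=8.00, V=3.43; Q3=10.29, Q2=17.14; dissipated=0.136
Op 3: CLOSE 2-3: Q_total=27.43, C_total=8.00, V=3.43; Q2=17.14, Q3=10.29; dissipated=0.000
Total dissipated: 14.600 μJ

Answer: 14.60 μJ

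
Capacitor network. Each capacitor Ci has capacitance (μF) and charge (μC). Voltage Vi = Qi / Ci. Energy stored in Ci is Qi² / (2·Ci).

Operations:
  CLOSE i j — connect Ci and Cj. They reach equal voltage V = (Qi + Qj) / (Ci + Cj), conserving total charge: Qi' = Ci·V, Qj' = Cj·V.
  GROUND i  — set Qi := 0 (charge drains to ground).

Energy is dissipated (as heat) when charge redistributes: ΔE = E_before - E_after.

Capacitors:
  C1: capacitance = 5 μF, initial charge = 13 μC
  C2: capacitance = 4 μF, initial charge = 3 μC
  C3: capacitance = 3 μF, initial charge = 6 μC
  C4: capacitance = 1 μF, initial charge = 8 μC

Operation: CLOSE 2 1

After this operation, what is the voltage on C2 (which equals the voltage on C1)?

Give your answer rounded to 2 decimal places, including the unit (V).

Answer: 1.78 V

Derivation:
Initial: C1(5μF, Q=13μC, V=2.60V), C2(4μF, Q=3μC, V=0.75V), C3(3μF, Q=6μC, V=2.00V), C4(1μF, Q=8μC, V=8.00V)
Op 1: CLOSE 2-1: Q_total=16.00, C_total=9.00, V=1.78; Q2=7.11, Q1=8.89; dissipated=3.803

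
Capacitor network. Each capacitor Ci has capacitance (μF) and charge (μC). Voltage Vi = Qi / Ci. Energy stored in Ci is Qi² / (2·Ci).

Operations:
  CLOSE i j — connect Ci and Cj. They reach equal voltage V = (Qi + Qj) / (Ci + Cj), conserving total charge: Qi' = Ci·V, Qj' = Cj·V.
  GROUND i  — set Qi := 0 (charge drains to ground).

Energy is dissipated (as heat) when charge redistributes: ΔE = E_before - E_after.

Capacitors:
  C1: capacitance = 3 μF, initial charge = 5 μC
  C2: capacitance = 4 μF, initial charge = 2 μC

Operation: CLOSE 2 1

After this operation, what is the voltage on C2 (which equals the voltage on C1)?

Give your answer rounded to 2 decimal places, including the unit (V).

Initial: C1(3μF, Q=5μC, V=1.67V), C2(4μF, Q=2μC, V=0.50V)
Op 1: CLOSE 2-1: Q_total=7.00, C_total=7.00, V=1.00; Q2=4.00, Q1=3.00; dissipated=1.167

Answer: 1.00 V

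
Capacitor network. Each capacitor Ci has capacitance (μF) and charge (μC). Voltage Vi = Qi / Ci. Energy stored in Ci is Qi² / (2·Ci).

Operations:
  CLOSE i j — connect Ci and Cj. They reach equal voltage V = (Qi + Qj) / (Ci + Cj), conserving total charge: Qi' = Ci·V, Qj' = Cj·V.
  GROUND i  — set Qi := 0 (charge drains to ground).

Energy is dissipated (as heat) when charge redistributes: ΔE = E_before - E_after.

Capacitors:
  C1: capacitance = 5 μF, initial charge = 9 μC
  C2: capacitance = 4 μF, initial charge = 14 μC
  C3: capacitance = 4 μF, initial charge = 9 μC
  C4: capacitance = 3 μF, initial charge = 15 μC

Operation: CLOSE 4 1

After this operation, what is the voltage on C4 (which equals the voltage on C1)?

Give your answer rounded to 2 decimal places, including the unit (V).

Initial: C1(5μF, Q=9μC, V=1.80V), C2(4μF, Q=14μC, V=3.50V), C3(4μF, Q=9μC, V=2.25V), C4(3μF, Q=15μC, V=5.00V)
Op 1: CLOSE 4-1: Q_total=24.00, C_total=8.00, V=3.00; Q4=9.00, Q1=15.00; dissipated=9.600

Answer: 3.00 V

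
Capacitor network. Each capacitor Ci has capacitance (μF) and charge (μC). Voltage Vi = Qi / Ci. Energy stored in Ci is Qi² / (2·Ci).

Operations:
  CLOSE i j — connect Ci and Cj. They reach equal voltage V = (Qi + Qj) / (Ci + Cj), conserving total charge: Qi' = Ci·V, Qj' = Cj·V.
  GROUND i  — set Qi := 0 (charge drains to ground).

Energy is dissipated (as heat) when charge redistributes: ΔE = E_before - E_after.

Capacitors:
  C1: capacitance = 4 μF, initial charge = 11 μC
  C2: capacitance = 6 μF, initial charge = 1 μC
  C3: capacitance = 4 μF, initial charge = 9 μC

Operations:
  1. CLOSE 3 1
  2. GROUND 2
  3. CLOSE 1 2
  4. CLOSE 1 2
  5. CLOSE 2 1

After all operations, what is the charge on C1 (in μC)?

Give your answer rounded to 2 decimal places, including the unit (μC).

Answer: 4.00 μC

Derivation:
Initial: C1(4μF, Q=11μC, V=2.75V), C2(6μF, Q=1μC, V=0.17V), C3(4μF, Q=9μC, V=2.25V)
Op 1: CLOSE 3-1: Q_total=20.00, C_total=8.00, V=2.50; Q3=10.00, Q1=10.00; dissipated=0.250
Op 2: GROUND 2: Q2=0; energy lost=0.083
Op 3: CLOSE 1-2: Q_total=10.00, C_total=10.00, V=1.00; Q1=4.00, Q2=6.00; dissipated=7.500
Op 4: CLOSE 1-2: Q_total=10.00, C_total=10.00, V=1.00; Q1=4.00, Q2=6.00; dissipated=0.000
Op 5: CLOSE 2-1: Q_total=10.00, C_total=10.00, V=1.00; Q2=6.00, Q1=4.00; dissipated=0.000
Final charges: Q1=4.00, Q2=6.00, Q3=10.00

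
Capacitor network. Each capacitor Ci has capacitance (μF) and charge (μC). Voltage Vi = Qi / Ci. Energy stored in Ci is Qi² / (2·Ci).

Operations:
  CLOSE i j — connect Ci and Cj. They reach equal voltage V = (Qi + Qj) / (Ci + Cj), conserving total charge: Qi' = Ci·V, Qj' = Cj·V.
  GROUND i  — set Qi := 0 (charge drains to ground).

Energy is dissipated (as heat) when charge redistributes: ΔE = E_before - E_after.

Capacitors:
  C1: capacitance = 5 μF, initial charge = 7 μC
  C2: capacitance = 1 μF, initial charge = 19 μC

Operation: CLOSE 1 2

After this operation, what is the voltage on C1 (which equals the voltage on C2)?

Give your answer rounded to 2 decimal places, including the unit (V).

Initial: C1(5μF, Q=7μC, V=1.40V), C2(1μF, Q=19μC, V=19.00V)
Op 1: CLOSE 1-2: Q_total=26.00, C_total=6.00, V=4.33; Q1=21.67, Q2=4.33; dissipated=129.067

Answer: 4.33 V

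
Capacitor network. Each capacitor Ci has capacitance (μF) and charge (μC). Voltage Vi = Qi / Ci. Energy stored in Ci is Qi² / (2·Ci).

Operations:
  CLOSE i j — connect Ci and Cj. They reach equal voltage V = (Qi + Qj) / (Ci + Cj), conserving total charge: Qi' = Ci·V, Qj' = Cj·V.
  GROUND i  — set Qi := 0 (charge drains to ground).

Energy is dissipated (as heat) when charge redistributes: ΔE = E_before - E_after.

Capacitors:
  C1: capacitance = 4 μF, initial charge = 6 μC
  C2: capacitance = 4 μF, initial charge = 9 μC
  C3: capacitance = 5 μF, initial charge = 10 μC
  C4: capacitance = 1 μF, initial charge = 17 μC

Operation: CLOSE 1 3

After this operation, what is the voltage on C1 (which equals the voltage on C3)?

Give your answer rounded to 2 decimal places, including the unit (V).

Answer: 1.78 V

Derivation:
Initial: C1(4μF, Q=6μC, V=1.50V), C2(4μF, Q=9μC, V=2.25V), C3(5μF, Q=10μC, V=2.00V), C4(1μF, Q=17μC, V=17.00V)
Op 1: CLOSE 1-3: Q_total=16.00, C_total=9.00, V=1.78; Q1=7.11, Q3=8.89; dissipated=0.278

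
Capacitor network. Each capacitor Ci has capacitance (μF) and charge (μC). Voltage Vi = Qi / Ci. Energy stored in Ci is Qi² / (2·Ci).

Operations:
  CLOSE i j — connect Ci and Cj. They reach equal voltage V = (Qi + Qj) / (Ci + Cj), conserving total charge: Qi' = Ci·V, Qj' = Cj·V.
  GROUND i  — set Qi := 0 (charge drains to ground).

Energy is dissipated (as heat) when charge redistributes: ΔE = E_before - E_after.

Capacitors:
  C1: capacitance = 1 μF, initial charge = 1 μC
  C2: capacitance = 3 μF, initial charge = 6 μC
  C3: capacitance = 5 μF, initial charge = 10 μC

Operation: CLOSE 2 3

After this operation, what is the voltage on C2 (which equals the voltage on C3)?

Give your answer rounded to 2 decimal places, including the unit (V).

Initial: C1(1μF, Q=1μC, V=1.00V), C2(3μF, Q=6μC, V=2.00V), C3(5μF, Q=10μC, V=2.00V)
Op 1: CLOSE 2-3: Q_total=16.00, C_total=8.00, V=2.00; Q2=6.00, Q3=10.00; dissipated=0.000

Answer: 2.00 V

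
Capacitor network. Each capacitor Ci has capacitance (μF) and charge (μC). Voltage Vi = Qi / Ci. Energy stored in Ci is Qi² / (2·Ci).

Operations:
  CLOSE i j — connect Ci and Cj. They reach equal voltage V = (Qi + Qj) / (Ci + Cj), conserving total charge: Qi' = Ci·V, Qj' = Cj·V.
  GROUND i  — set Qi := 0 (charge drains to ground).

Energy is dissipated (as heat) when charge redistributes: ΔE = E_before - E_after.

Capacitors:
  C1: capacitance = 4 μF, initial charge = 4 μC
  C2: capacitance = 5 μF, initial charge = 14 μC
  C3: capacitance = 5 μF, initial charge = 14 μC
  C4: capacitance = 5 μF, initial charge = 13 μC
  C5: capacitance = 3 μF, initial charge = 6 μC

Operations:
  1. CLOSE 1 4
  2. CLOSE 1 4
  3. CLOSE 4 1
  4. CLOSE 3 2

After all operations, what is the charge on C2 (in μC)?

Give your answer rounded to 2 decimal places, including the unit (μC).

Answer: 14.00 μC

Derivation:
Initial: C1(4μF, Q=4μC, V=1.00V), C2(5μF, Q=14μC, V=2.80V), C3(5μF, Q=14μC, V=2.80V), C4(5μF, Q=13μC, V=2.60V), C5(3μF, Q=6μC, V=2.00V)
Op 1: CLOSE 1-4: Q_total=17.00, C_total=9.00, V=1.89; Q1=7.56, Q4=9.44; dissipated=2.844
Op 2: CLOSE 1-4: Q_total=17.00, C_total=9.00, V=1.89; Q1=7.56, Q4=9.44; dissipated=0.000
Op 3: CLOSE 4-1: Q_total=17.00, C_total=9.00, V=1.89; Q4=9.44, Q1=7.56; dissipated=0.000
Op 4: CLOSE 3-2: Q_total=28.00, C_total=10.00, V=2.80; Q3=14.00, Q2=14.00; dissipated=0.000
Final charges: Q1=7.56, Q2=14.00, Q3=14.00, Q4=9.44, Q5=6.00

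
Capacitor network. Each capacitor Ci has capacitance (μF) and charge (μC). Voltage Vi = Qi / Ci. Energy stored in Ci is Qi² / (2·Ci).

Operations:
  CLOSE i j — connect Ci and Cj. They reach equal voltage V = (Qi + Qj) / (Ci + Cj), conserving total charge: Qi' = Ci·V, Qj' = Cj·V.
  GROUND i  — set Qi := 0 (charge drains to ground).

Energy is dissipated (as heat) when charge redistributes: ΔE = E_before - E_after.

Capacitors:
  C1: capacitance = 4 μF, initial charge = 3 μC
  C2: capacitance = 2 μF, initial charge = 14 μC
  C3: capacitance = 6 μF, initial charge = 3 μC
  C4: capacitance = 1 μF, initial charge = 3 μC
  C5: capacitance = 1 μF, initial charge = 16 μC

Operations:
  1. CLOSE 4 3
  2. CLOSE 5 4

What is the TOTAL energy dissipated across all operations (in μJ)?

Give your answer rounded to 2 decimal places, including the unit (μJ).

Answer: 60.01 μJ

Derivation:
Initial: C1(4μF, Q=3μC, V=0.75V), C2(2μF, Q=14μC, V=7.00V), C3(6μF, Q=3μC, V=0.50V), C4(1μF, Q=3μC, V=3.00V), C5(1μF, Q=16μC, V=16.00V)
Op 1: CLOSE 4-3: Q_total=6.00, C_total=7.00, V=0.86; Q4=0.86, Q3=5.14; dissipated=2.679
Op 2: CLOSE 5-4: Q_total=16.86, C_total=2.00, V=8.43; Q5=8.43, Q4=8.43; dissipated=57.327
Total dissipated: 60.005 μJ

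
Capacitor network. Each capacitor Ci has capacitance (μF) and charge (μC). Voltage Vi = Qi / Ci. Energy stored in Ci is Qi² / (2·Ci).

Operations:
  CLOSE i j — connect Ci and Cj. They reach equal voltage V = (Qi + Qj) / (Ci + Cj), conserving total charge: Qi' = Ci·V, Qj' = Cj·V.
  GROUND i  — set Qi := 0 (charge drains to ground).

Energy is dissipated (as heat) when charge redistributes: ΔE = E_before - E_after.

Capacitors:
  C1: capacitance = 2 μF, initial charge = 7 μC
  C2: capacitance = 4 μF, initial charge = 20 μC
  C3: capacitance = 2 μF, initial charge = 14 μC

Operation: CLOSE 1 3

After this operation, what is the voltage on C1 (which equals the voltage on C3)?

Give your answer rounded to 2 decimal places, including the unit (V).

Initial: C1(2μF, Q=7μC, V=3.50V), C2(4μF, Q=20μC, V=5.00V), C3(2μF, Q=14μC, V=7.00V)
Op 1: CLOSE 1-3: Q_total=21.00, C_total=4.00, V=5.25; Q1=10.50, Q3=10.50; dissipated=6.125

Answer: 5.25 V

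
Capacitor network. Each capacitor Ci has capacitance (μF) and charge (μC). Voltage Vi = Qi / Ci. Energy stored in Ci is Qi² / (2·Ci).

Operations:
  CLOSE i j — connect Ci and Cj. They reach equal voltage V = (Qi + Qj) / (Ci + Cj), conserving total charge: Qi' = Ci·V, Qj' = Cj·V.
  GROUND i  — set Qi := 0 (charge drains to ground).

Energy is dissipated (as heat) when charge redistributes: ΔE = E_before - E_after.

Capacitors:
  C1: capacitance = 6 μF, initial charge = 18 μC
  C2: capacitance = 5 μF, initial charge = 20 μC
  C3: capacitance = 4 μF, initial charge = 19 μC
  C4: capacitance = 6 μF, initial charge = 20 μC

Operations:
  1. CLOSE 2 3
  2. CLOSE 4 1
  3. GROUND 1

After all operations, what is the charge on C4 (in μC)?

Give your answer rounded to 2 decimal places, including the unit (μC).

Answer: 19.00 μC

Derivation:
Initial: C1(6μF, Q=18μC, V=3.00V), C2(5μF, Q=20μC, V=4.00V), C3(4μF, Q=19μC, V=4.75V), C4(6μF, Q=20μC, V=3.33V)
Op 1: CLOSE 2-3: Q_total=39.00, C_total=9.00, V=4.33; Q2=21.67, Q3=17.33; dissipated=0.625
Op 2: CLOSE 4-1: Q_total=38.00, C_total=12.00, V=3.17; Q4=19.00, Q1=19.00; dissipated=0.167
Op 3: GROUND 1: Q1=0; energy lost=30.083
Final charges: Q1=0.00, Q2=21.67, Q3=17.33, Q4=19.00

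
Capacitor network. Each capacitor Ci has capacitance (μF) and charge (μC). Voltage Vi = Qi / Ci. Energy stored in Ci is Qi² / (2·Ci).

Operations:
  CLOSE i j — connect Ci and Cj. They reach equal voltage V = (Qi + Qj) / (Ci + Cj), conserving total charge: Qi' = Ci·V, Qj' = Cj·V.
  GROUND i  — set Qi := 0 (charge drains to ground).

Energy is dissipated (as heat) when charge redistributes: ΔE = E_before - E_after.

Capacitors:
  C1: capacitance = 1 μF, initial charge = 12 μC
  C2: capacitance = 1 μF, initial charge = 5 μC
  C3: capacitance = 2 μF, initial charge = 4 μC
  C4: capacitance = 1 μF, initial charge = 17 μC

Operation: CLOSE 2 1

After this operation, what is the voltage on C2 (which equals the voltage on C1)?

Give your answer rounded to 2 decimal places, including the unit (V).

Answer: 8.50 V

Derivation:
Initial: C1(1μF, Q=12μC, V=12.00V), C2(1μF, Q=5μC, V=5.00V), C3(2μF, Q=4μC, V=2.00V), C4(1μF, Q=17μC, V=17.00V)
Op 1: CLOSE 2-1: Q_total=17.00, C_total=2.00, V=8.50; Q2=8.50, Q1=8.50; dissipated=12.250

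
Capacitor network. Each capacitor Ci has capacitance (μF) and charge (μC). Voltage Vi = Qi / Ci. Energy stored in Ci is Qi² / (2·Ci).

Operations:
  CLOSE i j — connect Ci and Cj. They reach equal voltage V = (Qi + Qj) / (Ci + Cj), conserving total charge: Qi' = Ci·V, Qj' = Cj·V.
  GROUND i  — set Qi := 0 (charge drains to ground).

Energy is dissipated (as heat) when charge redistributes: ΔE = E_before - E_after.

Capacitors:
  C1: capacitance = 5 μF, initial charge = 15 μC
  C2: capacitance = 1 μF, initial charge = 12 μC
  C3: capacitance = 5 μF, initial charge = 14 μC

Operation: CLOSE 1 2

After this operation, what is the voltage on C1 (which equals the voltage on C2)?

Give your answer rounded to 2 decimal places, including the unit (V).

Answer: 4.50 V

Derivation:
Initial: C1(5μF, Q=15μC, V=3.00V), C2(1μF, Q=12μC, V=12.00V), C3(5μF, Q=14μC, V=2.80V)
Op 1: CLOSE 1-2: Q_total=27.00, C_total=6.00, V=4.50; Q1=22.50, Q2=4.50; dissipated=33.750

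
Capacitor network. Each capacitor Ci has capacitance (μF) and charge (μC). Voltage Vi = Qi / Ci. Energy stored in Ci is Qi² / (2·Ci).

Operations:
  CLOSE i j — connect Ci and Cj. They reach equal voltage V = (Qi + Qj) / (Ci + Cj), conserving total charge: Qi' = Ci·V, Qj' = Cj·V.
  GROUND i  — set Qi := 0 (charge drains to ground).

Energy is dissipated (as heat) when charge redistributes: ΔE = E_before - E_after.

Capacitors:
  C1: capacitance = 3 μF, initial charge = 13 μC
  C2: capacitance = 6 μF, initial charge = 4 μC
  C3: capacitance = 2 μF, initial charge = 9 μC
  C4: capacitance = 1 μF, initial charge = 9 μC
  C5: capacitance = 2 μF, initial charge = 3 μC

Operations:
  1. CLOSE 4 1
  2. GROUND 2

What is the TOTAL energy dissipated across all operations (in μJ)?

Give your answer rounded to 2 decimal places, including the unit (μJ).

Answer: 9.50 μJ

Derivation:
Initial: C1(3μF, Q=13μC, V=4.33V), C2(6μF, Q=4μC, V=0.67V), C3(2μF, Q=9μC, V=4.50V), C4(1μF, Q=9μC, V=9.00V), C5(2μF, Q=3μC, V=1.50V)
Op 1: CLOSE 4-1: Q_total=22.00, C_total=4.00, V=5.50; Q4=5.50, Q1=16.50; dissipated=8.167
Op 2: GROUND 2: Q2=0; energy lost=1.333
Total dissipated: 9.500 μJ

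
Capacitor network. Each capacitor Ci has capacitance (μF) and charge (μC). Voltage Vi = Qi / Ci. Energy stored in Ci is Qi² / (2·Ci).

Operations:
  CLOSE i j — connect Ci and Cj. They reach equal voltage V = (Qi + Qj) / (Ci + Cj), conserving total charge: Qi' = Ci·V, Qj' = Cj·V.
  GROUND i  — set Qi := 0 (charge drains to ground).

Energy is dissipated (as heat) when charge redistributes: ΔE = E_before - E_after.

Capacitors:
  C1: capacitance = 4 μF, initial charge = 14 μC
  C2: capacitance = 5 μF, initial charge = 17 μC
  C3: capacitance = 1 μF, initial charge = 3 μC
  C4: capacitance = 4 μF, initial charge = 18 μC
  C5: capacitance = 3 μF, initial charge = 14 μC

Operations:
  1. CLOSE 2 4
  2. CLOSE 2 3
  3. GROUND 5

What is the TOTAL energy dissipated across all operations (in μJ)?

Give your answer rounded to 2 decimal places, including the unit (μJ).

Initial: C1(4μF, Q=14μC, V=3.50V), C2(5μF, Q=17μC, V=3.40V), C3(1μF, Q=3μC, V=3.00V), C4(4μF, Q=18μC, V=4.50V), C5(3μF, Q=14μC, V=4.67V)
Op 1: CLOSE 2-4: Q_total=35.00, C_total=9.00, V=3.89; Q2=19.44, Q4=15.56; dissipated=1.344
Op 2: CLOSE 2-3: Q_total=22.44, C_total=6.00, V=3.74; Q2=18.70, Q3=3.74; dissipated=0.329
Op 3: GROUND 5: Q5=0; energy lost=32.667
Total dissipated: 34.340 μJ

Answer: 34.34 μJ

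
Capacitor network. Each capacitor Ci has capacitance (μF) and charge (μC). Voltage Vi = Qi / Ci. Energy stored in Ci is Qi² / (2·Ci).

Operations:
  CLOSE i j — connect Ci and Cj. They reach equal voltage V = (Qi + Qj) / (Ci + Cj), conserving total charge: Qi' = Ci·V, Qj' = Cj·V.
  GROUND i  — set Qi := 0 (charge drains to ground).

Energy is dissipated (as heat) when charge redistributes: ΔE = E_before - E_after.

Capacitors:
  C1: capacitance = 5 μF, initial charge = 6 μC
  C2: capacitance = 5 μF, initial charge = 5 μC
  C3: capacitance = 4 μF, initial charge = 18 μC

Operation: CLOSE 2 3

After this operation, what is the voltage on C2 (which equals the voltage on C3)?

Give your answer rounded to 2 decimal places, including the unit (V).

Answer: 2.56 V

Derivation:
Initial: C1(5μF, Q=6μC, V=1.20V), C2(5μF, Q=5μC, V=1.00V), C3(4μF, Q=18μC, V=4.50V)
Op 1: CLOSE 2-3: Q_total=23.00, C_total=9.00, V=2.56; Q2=12.78, Q3=10.22; dissipated=13.611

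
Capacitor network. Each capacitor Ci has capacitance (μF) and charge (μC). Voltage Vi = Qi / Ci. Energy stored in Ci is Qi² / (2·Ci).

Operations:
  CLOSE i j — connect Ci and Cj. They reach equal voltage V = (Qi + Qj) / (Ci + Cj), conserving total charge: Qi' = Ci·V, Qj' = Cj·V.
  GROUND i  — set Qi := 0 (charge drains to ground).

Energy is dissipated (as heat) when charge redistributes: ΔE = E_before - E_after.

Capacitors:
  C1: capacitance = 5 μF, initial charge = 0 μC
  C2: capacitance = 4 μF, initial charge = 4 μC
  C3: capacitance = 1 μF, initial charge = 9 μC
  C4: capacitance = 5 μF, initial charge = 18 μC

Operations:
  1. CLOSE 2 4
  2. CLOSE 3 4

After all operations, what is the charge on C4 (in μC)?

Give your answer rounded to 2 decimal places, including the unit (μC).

Answer: 17.69 μC

Derivation:
Initial: C1(5μF, Q=0μC, V=0.00V), C2(4μF, Q=4μC, V=1.00V), C3(1μF, Q=9μC, V=9.00V), C4(5μF, Q=18μC, V=3.60V)
Op 1: CLOSE 2-4: Q_total=22.00, C_total=9.00, V=2.44; Q2=9.78, Q4=12.22; dissipated=7.511
Op 2: CLOSE 3-4: Q_total=21.22, C_total=6.00, V=3.54; Q3=3.54, Q4=17.69; dissipated=17.906
Final charges: Q1=0.00, Q2=9.78, Q3=3.54, Q4=17.69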